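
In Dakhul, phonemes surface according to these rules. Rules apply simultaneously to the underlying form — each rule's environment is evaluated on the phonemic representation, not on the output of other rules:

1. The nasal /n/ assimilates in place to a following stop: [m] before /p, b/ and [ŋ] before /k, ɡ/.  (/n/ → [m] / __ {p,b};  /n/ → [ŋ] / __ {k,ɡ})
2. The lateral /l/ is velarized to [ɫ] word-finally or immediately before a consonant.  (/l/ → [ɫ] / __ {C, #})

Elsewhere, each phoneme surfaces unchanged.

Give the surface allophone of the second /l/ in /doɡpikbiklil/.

/l/ — word-final, word-finally or immediately before a consonant — surfaces as [ɫ] (rule 2).

[ɫ]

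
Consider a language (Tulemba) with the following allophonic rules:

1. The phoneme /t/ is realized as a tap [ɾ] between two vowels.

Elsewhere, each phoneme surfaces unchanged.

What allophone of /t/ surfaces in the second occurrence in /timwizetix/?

[ɾ]

/t/ — between /e/ and /i/, between two vowels — surfaces as [ɾ] (rule 1).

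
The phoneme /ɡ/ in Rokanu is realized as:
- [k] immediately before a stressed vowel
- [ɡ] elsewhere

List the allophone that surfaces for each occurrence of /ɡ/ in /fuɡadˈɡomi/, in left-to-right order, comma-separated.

Occurrence 1 (position 3): no conditioning environment matches → elsewhere allophone [ɡ].
Occurrence 2 (position 6): immediately before a stressed vowel → [k].

[ɡ], [k]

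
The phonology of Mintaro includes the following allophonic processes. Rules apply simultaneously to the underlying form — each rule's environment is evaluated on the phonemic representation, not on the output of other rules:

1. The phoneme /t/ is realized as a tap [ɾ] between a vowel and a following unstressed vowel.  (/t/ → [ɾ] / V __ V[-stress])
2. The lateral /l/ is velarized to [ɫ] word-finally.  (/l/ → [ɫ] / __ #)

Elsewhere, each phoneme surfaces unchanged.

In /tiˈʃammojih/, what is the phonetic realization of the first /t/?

[t]

/t/ (word-initial): rule 1 targets it, but not between a vowel and a following unstressed vowel → unchanged [t].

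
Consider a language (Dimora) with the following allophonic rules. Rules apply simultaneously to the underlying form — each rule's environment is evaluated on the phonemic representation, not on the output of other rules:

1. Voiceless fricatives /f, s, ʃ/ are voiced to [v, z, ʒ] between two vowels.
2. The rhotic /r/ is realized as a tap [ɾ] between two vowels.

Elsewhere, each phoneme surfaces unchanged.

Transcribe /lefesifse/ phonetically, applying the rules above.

[levezifse]

/l/ (word-initial): no rule targets it → [l].
/e/ (between /l/ and /f/): no rule targets it → [e].
/f/ (between /e/ and /e/): between two vowels, so rule 1 applies → [v].
/e/ stays [e].
/s/ meets the environment for rule 1 (between two vowels) → [z].
/i/ (between /s/ and /f/): no rule targets it → [i].
/f/ (between /i/ and /s/) fails the environment for rule 1, so it stays [f].
/s/ (between /f/ and /e/) is in the target of rule 1 but the environment (between two vowels) is not met → [s].
/e/ (word-final) is unaffected → [e].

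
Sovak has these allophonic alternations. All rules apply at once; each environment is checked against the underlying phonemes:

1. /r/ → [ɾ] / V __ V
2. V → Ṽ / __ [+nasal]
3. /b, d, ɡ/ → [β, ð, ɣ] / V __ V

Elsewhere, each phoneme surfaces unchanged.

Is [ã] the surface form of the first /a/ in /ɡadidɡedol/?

No

/a/ (between /ɡ/ and /d/): rule 2 targets it, but not before a nasal consonant → unchanged [a].
The actual realization is [a], not [ã].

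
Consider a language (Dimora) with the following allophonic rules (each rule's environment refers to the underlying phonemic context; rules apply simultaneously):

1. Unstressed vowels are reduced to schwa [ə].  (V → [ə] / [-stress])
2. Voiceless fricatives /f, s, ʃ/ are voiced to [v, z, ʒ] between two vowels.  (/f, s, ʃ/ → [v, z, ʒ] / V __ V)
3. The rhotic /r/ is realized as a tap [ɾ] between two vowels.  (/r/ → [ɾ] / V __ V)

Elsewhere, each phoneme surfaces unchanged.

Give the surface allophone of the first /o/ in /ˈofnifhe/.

[o]

/o/ (word-initial): rule 1 targets it, but not in an unstressed syllable → unchanged [o].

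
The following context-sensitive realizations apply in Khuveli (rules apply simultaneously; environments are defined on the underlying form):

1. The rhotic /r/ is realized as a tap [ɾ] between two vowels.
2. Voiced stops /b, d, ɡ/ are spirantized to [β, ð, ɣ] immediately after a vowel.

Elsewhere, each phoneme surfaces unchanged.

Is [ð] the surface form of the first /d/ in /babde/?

/d/ (between /b/ and /e/) is in the target of rule 2 but the environment (immediately after a vowel) is not met → [d].
The actual realization is [d], not [ð].

No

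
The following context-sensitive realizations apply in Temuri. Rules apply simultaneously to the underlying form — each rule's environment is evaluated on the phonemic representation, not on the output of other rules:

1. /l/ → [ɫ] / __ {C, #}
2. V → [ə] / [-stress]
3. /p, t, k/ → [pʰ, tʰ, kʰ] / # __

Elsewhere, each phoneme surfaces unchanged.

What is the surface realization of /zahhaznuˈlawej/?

[zəhhəznəˈlawəj]

/z/ — not in any rule's target class → [z].
/a/ (between /z/ and /h/): in an unstressed syllable, so rule 2 applies → [ə].
/h/ (between /a/ and /h/) is unaffected → [h].
/h/ stays [h].
/a/ — between /h/ and /z/, in an unstressed syllable — surfaces as [ə] (rule 2).
/z/ stays [z].
/n/ stays [n].
/u/ — between /n/ and /l/, in an unstressed syllable — surfaces as [ə] (rule 2).
/l/ (between /u/ and /a/): rule 1 targets it, but not word-finally or immediately before a consonant → unchanged [l].
/a/ (between /l/ and /w/) fails the environment for rule 2, so it stays [a].
/w/ stays [w].
/e/ (between /w/ and /j/): in an unstressed syllable, so rule 2 applies → [ə].
/j/ stays [j].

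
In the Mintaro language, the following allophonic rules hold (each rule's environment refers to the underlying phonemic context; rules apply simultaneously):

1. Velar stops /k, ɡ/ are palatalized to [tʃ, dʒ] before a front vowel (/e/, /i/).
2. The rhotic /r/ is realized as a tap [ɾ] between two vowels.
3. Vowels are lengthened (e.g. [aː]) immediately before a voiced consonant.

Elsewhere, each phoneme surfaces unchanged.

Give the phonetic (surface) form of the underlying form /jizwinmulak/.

/i/ (between /j/ and /z/) occurs before a voiced consonant → [iː] by rule 3.
/i/ meets the environment for rule 3 (before a voiced consonant) → [iː].
/u/ (between /m/ and /l/): before a voiced consonant, so rule 3 applies → [uː].
/a/ — between /l/ and /k/; rule 3 does not apply here → [a].
/k/ (word-final): rule 1 targets it, but not before a front vowel → unchanged [k].

[jiːzwiːnmuːlak]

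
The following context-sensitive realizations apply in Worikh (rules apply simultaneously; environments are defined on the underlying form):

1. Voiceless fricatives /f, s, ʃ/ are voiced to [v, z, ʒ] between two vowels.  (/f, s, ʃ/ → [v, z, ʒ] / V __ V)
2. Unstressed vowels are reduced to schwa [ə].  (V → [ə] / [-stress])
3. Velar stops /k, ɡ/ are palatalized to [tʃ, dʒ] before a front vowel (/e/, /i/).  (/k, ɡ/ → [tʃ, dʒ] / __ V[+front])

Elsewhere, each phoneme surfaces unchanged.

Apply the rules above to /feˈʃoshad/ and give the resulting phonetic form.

[fəˈʒoshəd]

/f/ (word-initial) is in the target of rule 1 but the environment (between two vowels) is not met → [f].
/e/ (between /f/ and /ʃ/): in an unstressed syllable, so rule 2 applies → [ə].
/ʃ/ (between /e/ and /o/) occurs between two vowels → [ʒ] by rule 1.
/o/ (between /ʃ/ and /s/) fails the environment for rule 2, so it stays [o].
/s/ (between /o/ and /h/) fails the environment for rule 1, so it stays [s].
/h/ stays [h].
/a/ (between /h/ and /d/): in an unstressed syllable, so rule 2 applies → [ə].
/d/ (word-final) is unaffected → [d].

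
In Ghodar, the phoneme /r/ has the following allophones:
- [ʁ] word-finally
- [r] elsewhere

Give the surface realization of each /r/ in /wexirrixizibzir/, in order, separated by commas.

Occurrence 1 (position 5): no conditioning environment matches → elsewhere allophone [r].
Occurrence 2 (position 6): no conditioning environment matches → elsewhere allophone [r].
Occurrence 3 (position 15): word-finally → [ʁ].

[r], [r], [ʁ]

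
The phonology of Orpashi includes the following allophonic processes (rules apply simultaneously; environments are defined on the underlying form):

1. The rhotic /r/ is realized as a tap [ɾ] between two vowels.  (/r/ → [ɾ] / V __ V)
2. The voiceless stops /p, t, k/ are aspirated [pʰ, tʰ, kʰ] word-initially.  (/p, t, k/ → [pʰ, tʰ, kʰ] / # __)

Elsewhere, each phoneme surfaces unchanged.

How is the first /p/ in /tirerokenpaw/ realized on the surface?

[p]

/p/ (between /n/ and /a/) is in the target of rule 2 but the environment (word-initially) is not met → [p].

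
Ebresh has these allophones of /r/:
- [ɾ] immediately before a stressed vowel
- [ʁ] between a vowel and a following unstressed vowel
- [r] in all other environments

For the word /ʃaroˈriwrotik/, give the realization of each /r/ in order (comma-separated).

Occurrence 1 (position 3): between a vowel and a following unstressed vowel → [ʁ].
Occurrence 2 (position 5): immediately before a stressed vowel → [ɾ].
Occurrence 3 (position 8): no conditioning environment matches → elsewhere allophone [r].

[ʁ], [ɾ], [r]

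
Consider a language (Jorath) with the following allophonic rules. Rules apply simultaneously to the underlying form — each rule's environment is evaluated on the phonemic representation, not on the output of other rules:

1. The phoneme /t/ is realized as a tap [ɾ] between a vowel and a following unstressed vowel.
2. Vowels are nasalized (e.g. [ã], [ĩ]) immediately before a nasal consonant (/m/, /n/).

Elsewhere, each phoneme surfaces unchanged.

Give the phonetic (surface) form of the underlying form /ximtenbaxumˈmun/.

/x/ — not in any rule's target class → [x].
/i/ (between /x/ and /m/): before a nasal consonant, so rule 2 applies → [ĩ].
/m/ (between /i/ and /t/): no rule targets it → [m].
/t/ — between /m/ and /e/; rule 1 does not apply here → [t].
/e/ (between /t/ and /n/): before a nasal consonant, so rule 2 applies → [ẽ].
/n/ (between /e/ and /b/) is unaffected → [n].
/b/ stays [b].
/a/ — between /b/ and /x/; rule 2 does not apply here → [a].
/x/ — not in any rule's target class → [x].
Rule 2 applies to /u/ (between /x/ and /m/: before a nasal consonant) → [ũ].
/m/ (between /u/ and /m/): no rule targets it → [m].
/m/ (between /m/ and /u/) is unaffected → [m].
/u/ — between /m/ and /n/, before a nasal consonant — surfaces as [ũ] (rule 2).
/n/ — not in any rule's target class → [n].

[xĩmtẽnbaxũmˈmũn]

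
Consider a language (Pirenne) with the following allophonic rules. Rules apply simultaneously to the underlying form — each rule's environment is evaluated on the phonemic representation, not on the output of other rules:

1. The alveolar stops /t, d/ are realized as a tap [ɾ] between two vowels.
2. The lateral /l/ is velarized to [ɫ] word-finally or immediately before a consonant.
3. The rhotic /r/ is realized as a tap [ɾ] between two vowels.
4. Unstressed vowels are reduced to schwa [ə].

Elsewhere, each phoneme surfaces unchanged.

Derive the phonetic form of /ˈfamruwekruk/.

[ˈfamrəwəkrək]

/f/ (word-initial) is unaffected → [f].
/a/ (between /f/ and /m/) is in the target of rule 4 but the environment (in an unstressed syllable) is not met → [a].
/m/ (between /a/ and /r/): no rule targets it → [m].
/r/ — between /m/ and /u/; rule 3 does not apply here → [r].
/u/ — between /r/ and /w/, in an unstressed syllable — surfaces as [ə] (rule 4).
/w/ (between /u/ and /e/) is unaffected → [w].
/e/ (between /w/ and /k/) occurs in an unstressed syllable → [ə] by rule 4.
/k/ (between /e/ and /r/): no rule targets it → [k].
/r/ — between /k/ and /u/; rule 3 does not apply here → [r].
/u/ (between /r/ and /k/) occurs in an unstressed syllable → [ə] by rule 4.
/k/ — not in any rule's target class → [k].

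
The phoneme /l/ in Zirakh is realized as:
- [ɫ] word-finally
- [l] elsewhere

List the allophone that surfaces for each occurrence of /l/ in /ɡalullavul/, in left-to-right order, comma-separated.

[l], [l], [l], [ɫ]

Occurrence 1 (position 3): no conditioning environment matches → elsewhere allophone [l].
Occurrence 2 (position 5): no conditioning environment matches → elsewhere allophone [l].
Occurrence 3 (position 6): no conditioning environment matches → elsewhere allophone [l].
Occurrence 4 (position 10): word-finally → [ɫ].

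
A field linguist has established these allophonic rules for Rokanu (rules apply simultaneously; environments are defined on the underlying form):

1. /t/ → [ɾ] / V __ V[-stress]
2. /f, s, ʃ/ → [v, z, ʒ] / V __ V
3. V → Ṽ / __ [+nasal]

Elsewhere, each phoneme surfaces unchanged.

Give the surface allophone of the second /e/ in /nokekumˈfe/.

/e/ (word-final) fails the environment for rule 3, so it stays [e].

[e]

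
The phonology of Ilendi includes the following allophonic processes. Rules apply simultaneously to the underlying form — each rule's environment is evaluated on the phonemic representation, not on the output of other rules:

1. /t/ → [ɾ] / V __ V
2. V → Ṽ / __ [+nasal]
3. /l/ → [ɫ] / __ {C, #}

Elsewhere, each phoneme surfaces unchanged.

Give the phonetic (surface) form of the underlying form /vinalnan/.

[vĩnaɫnãn]

/v/ (word-initial) is unaffected → [v].
/i/ (between /v/ and /n/): before a nasal consonant, so rule 2 applies → [ĩ].
/n/ (between /i/ and /a/) is unaffected → [n].
/a/ (between /n/ and /l/): rule 2 targets it, but not before a nasal consonant → unchanged [a].
/l/ (between /a/ and /n/) occurs word-finally or immediately before a consonant → [ɫ] by rule 3.
/n/ (between /l/ and /a/): no rule targets it → [n].
/a/ — between /n/ and /n/, before a nasal consonant — surfaces as [ã] (rule 2).
/n/ stays [n].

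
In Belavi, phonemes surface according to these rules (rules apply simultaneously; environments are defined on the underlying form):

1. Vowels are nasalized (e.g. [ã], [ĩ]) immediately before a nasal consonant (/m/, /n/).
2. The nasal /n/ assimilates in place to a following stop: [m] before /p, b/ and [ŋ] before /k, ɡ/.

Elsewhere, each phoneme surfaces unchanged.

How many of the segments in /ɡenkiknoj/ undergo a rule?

Segments that undergo a rule: /e/ → [ẽ] (rule 1); /n/ → [ŋ] (rule 2).
All other segments surface unchanged.

2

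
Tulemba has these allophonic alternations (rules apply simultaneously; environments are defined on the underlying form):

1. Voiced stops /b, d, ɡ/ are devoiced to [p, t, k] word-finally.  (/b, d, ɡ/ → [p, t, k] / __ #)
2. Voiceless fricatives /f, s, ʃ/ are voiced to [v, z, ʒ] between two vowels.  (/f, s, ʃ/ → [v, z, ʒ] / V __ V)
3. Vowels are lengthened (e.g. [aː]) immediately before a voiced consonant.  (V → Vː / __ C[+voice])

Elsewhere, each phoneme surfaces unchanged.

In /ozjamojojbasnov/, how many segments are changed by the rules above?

Segments that undergo a rule: /o/ → [oː] (rule 3); /a/ → [aː] (rule 3); /o/ → [oː] (rule 3); /o/ → [oː] (rule 3); /o/ → [oː] (rule 3).
All other segments surface unchanged.

5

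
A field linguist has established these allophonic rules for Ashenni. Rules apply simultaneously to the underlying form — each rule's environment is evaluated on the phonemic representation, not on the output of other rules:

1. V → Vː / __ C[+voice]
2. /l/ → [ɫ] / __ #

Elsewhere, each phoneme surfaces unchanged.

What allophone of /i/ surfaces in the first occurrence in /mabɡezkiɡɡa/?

[iː]

Rule 1 applies to /i/ (between /k/ and /ɡ/: before a voiced consonant) → [iː].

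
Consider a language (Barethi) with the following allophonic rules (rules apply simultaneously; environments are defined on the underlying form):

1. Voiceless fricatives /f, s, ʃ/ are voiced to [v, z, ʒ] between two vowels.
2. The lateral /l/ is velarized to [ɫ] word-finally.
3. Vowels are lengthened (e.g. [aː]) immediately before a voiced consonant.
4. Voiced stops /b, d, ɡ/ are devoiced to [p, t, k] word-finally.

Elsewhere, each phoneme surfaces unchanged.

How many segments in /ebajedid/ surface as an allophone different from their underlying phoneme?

Segments that undergo a rule: /e/ → [eː] (rule 3); /a/ → [aː] (rule 3); /e/ → [eː] (rule 3); /i/ → [iː] (rule 3); /d/ → [t] (rule 4).
All other segments surface unchanged.

5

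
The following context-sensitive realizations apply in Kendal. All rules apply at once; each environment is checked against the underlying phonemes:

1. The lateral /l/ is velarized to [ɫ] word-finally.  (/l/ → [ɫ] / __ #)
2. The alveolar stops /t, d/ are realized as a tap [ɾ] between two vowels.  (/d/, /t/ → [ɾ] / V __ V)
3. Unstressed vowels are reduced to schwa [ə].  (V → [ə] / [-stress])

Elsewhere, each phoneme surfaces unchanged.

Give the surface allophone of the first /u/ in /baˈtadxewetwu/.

/u/ (word-final): in an unstressed syllable, so rule 3 applies → [ə].

[ə]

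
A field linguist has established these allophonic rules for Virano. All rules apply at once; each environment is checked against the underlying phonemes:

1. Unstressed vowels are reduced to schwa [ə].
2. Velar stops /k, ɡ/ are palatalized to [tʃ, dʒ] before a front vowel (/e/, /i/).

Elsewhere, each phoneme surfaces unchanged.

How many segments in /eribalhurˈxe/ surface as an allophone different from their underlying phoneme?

4

Segments that undergo a rule: /e/ → [ə] (rule 1); /i/ → [ə] (rule 1); /a/ → [ə] (rule 1); /u/ → [ə] (rule 1).
All other segments surface unchanged.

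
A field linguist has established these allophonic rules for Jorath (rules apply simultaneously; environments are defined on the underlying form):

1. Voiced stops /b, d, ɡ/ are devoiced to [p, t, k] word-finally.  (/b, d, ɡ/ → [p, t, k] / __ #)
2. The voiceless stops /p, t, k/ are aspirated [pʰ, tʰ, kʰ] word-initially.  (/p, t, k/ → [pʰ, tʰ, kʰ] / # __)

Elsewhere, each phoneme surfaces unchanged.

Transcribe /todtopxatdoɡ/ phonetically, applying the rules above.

[tʰodtopxatdok]

Rule 2 applies to /t/ (word-initial: word-initially) → [tʰ].
/o/ stays [o].
/d/ (between /o/ and /t/) is in the target of rule 1 but the environment (word-finally) is not met → [d].
/t/ (between /d/ and /o/): rule 2 targets it, but not word-initially → unchanged [t].
/o/ stays [o].
/p/ (between /o/ and /x/) fails the environment for rule 2, so it stays [p].
/x/ (between /p/ and /a/) is unaffected → [x].
/a/ (between /x/ and /t/) is unaffected → [a].
/t/ (between /a/ and /d/): rule 2 targets it, but not word-initially → unchanged [t].
/d/ (between /t/ and /o/) fails the environment for rule 1, so it stays [d].
/o/ (between /d/ and /ɡ/): no rule targets it → [o].
/ɡ/ meets the environment for rule 1 (word-finally) → [k].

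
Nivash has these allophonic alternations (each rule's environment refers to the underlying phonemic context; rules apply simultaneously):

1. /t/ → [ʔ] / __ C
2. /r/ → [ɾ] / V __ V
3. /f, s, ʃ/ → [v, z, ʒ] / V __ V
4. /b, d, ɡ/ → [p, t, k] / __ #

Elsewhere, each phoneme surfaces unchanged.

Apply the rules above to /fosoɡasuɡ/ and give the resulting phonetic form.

/f/ (word-initial) is in the target of rule 3 but the environment (between two vowels) is not met → [f].
/s/ (between /o/ and /o/): between two vowels, so rule 3 applies → [z].
/ɡ/ (between /o/ and /a/): rule 4 targets it, but not word-finally → unchanged [ɡ].
/s/ — between /a/ and /u/, between two vowels — surfaces as [z] (rule 3).
/ɡ/ meets the environment for rule 4 (word-finally) → [k].

[fozoɡazuk]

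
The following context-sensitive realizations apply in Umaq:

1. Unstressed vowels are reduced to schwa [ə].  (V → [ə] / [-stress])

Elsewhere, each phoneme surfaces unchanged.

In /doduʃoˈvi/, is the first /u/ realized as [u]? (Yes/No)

No

/u/ — between /d/ and /ʃ/, in an unstressed syllable — surfaces as [ə] (rule 1).
The actual realization is [ə], not [u].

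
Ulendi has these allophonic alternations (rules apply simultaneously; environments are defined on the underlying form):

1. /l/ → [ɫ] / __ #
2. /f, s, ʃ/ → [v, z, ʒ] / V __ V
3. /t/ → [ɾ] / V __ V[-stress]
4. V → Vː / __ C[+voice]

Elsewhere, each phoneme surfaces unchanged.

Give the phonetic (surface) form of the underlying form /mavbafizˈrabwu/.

/m/ (word-initial) is unaffected → [m].
Rule 4 applies to /a/ (between /m/ and /v/: before a voiced consonant) → [aː].
/v/ (between /a/ and /b/) is unaffected → [v].
/b/ — not in any rule's target class → [b].
/a/ (between /b/ and /f/) is in the target of rule 4 but the environment (before a voiced consonant) is not met → [a].
/f/ (between /a/ and /i/) occurs between two vowels → [v] by rule 2.
/i/ meets the environment for rule 4 (before a voiced consonant) → [iː].
/z/ stays [z].
/r/ stays [r].
/a/ (between /r/ and /b/): before a voiced consonant, so rule 4 applies → [aː].
/b/ (between /a/ and /w/): no rule targets it → [b].
/w/ — not in any rule's target class → [w].
/u/ (word-final) is in the target of rule 4 but the environment (before a voiced consonant) is not met → [u].

[maːvbaviːzˈraːbwu]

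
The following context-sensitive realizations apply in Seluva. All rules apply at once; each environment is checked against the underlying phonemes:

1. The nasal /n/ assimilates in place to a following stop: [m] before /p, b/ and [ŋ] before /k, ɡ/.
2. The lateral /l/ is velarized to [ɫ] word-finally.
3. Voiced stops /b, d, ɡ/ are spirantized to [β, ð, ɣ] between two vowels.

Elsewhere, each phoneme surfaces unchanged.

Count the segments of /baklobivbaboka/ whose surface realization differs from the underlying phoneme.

Segments that undergo a rule: /b/ → [β] (rule 3); /b/ → [β] (rule 3).
All other segments surface unchanged.

2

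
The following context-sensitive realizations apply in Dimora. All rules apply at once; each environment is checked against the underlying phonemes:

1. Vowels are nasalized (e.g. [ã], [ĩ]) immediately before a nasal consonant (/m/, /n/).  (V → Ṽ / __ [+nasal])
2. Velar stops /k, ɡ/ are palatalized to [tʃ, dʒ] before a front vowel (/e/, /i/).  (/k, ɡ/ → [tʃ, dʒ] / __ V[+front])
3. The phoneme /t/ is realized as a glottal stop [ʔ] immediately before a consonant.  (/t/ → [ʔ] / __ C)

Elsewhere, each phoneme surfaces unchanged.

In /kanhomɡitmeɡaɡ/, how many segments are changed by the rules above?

Segments that undergo a rule: /a/ → [ã] (rule 1); /o/ → [õ] (rule 1); /ɡ/ → [dʒ] (rule 2); /t/ → [ʔ] (rule 3).
All other segments surface unchanged.

4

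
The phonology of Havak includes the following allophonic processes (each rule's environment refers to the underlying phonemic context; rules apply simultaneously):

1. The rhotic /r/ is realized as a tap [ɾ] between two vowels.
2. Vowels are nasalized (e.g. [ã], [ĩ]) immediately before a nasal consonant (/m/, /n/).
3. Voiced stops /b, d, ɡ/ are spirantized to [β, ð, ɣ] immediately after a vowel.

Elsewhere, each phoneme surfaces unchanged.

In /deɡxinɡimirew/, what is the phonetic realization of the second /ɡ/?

[ɡ]

/ɡ/ (between /n/ and /i/) is in the target of rule 3 but the environment (immediately after a vowel) is not met → [ɡ].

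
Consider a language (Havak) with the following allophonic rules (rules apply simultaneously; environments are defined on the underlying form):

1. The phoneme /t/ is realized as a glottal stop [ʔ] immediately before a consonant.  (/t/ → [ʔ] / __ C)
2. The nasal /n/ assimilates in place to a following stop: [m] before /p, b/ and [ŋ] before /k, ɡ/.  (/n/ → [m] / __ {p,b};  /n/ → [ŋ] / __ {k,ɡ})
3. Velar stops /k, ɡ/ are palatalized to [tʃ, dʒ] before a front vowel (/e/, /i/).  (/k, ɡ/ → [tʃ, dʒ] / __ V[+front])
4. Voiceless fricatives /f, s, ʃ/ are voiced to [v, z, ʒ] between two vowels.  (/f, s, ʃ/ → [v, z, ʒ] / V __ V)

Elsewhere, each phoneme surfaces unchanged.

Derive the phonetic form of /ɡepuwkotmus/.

[dʒepuwkoʔmus]

Rule 3 applies to /ɡ/ (word-initial: before a front vowel) → [dʒ].
/k/ — between /w/ and /o/; rule 3 does not apply here → [k].
/t/ (between /o/ and /m/): immediately before a consonant, so rule 1 applies → [ʔ].
/s/ (word-final) is in the target of rule 4 but the environment (between two vowels) is not met → [s].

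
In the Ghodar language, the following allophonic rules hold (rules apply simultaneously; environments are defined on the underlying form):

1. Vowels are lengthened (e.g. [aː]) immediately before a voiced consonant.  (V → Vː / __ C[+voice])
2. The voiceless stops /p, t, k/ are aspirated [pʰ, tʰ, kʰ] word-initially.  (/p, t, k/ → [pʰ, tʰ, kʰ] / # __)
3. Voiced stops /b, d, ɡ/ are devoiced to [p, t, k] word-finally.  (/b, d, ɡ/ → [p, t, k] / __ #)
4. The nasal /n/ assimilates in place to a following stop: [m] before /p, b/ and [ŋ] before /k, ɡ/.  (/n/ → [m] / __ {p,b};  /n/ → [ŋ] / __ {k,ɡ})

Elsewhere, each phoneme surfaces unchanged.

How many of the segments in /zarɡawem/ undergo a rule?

3

Segments that undergo a rule: /a/ → [aː] (rule 1); /a/ → [aː] (rule 1); /e/ → [eː] (rule 1).
All other segments surface unchanged.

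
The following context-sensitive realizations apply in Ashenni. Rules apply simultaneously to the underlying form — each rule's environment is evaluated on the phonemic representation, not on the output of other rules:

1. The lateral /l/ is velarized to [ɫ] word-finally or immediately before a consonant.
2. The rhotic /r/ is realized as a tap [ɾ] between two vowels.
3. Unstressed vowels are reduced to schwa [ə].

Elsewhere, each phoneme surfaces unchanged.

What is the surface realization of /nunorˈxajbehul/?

[nənərˈxajbəhəɫ]

/n/ (word-initial) is unaffected → [n].
/u/ (between /n/ and /n/): in an unstressed syllable, so rule 3 applies → [ə].
/n/ (between /u/ and /o/) is unaffected → [n].
/o/ (between /n/ and /r/): in an unstressed syllable, so rule 3 applies → [ə].
/r/ (between /o/ and /x/): rule 2 targets it, but not between two vowels → unchanged [r].
/x/ (between /r/ and /a/): no rule targets it → [x].
/a/ — between /x/ and /j/; rule 3 does not apply here → [a].
/j/ stays [j].
/b/ (between /j/ and /e/): no rule targets it → [b].
/e/ (between /b/ and /h/): in an unstressed syllable, so rule 3 applies → [ə].
/h/ (between /e/ and /u/) is unaffected → [h].
/u/ (between /h/ and /l/): in an unstressed syllable, so rule 3 applies → [ə].
/l/ meets the environment for rule 1 (word-finally or immediately before a consonant) → [ɫ].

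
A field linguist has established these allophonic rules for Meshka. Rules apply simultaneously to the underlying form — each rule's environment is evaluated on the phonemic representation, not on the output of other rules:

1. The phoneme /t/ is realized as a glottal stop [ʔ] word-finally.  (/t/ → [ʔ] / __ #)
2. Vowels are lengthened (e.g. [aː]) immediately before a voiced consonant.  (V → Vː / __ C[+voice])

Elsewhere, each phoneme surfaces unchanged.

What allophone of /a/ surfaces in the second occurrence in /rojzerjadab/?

[aː]

Rule 2 applies to /a/ (between /d/ and /b/: before a voiced consonant) → [aː].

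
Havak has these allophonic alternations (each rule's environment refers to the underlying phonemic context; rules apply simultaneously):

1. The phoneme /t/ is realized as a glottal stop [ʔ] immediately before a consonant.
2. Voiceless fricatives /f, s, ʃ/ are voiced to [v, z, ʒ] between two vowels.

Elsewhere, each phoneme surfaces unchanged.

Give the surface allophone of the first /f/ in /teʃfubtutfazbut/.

[f]

/f/ (between /ʃ/ and /u/) is in the target of rule 2 but the environment (between two vowels) is not met → [f].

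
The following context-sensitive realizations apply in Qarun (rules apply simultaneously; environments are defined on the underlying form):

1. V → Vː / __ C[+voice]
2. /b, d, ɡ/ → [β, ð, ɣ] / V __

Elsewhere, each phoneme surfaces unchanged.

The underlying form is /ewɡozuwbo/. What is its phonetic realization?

/e/ (word-initial): before a voiced consonant, so rule 1 applies → [eː].
/w/ — not in any rule's target class → [w].
/ɡ/ (between /w/ and /o/) is in the target of rule 2 but the environment (immediately after a vowel) is not met → [ɡ].
/o/ (between /ɡ/ and /z/) occurs before a voiced consonant → [oː] by rule 1.
/z/ (between /o/ and /u/) is unaffected → [z].
/u/ — between /z/ and /w/, before a voiced consonant — surfaces as [uː] (rule 1).
/w/ (between /u/ and /b/): no rule targets it → [w].
/b/ (between /w/ and /o/) fails the environment for rule 2, so it stays [b].
/o/ — word-final; rule 1 does not apply here → [o].

[eːwɡoːzuːwbo]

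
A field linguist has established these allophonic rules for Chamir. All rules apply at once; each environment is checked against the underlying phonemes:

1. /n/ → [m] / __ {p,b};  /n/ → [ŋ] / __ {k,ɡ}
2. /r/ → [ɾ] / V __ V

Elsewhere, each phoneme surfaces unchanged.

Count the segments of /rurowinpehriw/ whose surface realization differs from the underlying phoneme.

Segments that undergo a rule: /r/ → [ɾ] (rule 2); /n/ → [m] (rule 1).
All other segments surface unchanged.

2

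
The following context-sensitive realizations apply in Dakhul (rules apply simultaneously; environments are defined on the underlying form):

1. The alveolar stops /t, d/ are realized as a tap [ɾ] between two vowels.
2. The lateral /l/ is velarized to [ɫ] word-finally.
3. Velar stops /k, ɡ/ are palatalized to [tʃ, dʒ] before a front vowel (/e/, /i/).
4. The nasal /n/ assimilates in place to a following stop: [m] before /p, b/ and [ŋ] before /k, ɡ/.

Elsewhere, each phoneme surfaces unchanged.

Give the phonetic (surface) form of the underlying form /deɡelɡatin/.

/d/ (word-initial) is in the target of rule 1 but the environment (between two vowels) is not met → [d].
/e/ stays [e].
/ɡ/ (between /e/ and /e/): before a front vowel, so rule 3 applies → [dʒ].
/e/ — not in any rule's target class → [e].
/l/ (between /e/ and /ɡ/) fails the environment for rule 2, so it stays [l].
/ɡ/ (between /l/ and /a/) is in the target of rule 3 but the environment (before a front vowel) is not met → [ɡ].
/a/ (between /ɡ/ and /t/): no rule targets it → [a].
/t/ (between /a/ and /i/) occurs between two vowels → [ɾ] by rule 1.
/i/ (between /t/ and /n/) is unaffected → [i].
/n/ (word-final): rule 4 targets it, but not before a labial or velar stop → unchanged [n].

[dedʒelɡaɾin]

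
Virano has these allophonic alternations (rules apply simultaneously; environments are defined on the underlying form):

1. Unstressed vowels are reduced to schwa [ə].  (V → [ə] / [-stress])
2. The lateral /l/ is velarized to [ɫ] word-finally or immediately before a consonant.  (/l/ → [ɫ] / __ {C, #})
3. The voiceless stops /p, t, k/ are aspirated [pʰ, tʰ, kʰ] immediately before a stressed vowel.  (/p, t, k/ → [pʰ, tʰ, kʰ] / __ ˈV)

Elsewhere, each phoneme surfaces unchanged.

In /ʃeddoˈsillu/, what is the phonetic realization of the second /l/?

[l]

/l/ — between /l/ and /u/; rule 2 does not apply here → [l].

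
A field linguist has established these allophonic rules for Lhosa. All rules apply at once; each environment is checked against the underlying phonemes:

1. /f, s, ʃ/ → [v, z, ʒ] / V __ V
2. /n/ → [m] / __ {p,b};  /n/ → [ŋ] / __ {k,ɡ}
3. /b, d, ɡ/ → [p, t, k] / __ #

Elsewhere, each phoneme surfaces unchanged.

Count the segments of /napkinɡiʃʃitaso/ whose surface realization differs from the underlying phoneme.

Segments that undergo a rule: /n/ → [ŋ] (rule 2); /s/ → [z] (rule 1).
All other segments surface unchanged.

2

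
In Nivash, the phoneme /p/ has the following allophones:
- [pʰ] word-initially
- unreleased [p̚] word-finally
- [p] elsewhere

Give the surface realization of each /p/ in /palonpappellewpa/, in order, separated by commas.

Occurrence 1 (position 1): word-initially → [pʰ].
Occurrence 2 (position 6): no conditioning environment matches → elsewhere allophone [p].
Occurrence 3 (position 8): no conditioning environment matches → elsewhere allophone [p].
Occurrence 4 (position 9): no conditioning environment matches → elsewhere allophone [p].
Occurrence 5 (position 15): no conditioning environment matches → elsewhere allophone [p].

[pʰ], [p], [p], [p], [p]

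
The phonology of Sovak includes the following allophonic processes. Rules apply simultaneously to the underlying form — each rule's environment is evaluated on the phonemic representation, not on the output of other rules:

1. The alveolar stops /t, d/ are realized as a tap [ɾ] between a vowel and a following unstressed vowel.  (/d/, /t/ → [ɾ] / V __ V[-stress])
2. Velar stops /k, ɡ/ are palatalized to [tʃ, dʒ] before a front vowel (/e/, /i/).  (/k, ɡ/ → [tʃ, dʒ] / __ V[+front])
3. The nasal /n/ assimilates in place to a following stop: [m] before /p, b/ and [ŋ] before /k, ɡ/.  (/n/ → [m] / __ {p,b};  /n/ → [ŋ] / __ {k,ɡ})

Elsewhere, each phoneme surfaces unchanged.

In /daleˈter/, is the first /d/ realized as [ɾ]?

/d/ (word-initial) fails the environment for rule 1, so it stays [d].
The actual realization is [d], not [ɾ].

No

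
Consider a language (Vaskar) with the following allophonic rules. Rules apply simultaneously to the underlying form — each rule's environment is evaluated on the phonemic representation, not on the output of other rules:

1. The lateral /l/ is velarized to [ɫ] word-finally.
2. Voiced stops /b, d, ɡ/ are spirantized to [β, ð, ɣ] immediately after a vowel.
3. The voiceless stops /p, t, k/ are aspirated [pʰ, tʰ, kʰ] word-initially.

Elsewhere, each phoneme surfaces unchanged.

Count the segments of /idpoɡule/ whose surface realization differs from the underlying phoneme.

Segments that undergo a rule: /d/ → [ð] (rule 2); /ɡ/ → [ɣ] (rule 2).
All other segments surface unchanged.

2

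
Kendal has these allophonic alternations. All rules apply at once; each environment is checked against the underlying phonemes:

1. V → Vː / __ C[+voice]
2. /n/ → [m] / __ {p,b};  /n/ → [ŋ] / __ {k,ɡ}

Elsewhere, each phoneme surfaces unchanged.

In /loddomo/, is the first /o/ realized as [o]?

/o/ — between /l/ and /d/, before a voiced consonant — surfaces as [oː] (rule 1).
The actual realization is [oː], not [o].

No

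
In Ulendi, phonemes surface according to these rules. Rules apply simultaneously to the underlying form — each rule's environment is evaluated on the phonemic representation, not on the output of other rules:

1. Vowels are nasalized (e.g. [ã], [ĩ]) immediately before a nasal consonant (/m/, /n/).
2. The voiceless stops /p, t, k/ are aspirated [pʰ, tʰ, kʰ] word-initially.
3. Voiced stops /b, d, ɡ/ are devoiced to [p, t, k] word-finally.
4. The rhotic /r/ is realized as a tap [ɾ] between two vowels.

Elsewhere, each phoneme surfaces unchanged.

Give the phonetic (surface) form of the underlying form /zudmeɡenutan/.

[zudmeɡẽnutãn]

/z/ (word-initial): no rule targets it → [z].
/u/ — between /z/ and /d/; rule 1 does not apply here → [u].
/d/ (between /u/ and /m/) fails the environment for rule 3, so it stays [d].
/m/ (between /d/ and /e/): no rule targets it → [m].
/e/ (between /m/ and /ɡ/) fails the environment for rule 1, so it stays [e].
/ɡ/ — between /e/ and /e/; rule 3 does not apply here → [ɡ].
/e/ — between /ɡ/ and /n/, before a nasal consonant — surfaces as [ẽ] (rule 1).
/n/ (between /e/ and /u/) is unaffected → [n].
/u/ (between /n/ and /t/) fails the environment for rule 1, so it stays [u].
/t/ (between /u/ and /a/): rule 2 targets it, but not word-initially → unchanged [t].
/a/ (between /t/ and /n/) occurs before a nasal consonant → [ã] by rule 1.
/n/ — not in any rule's target class → [n].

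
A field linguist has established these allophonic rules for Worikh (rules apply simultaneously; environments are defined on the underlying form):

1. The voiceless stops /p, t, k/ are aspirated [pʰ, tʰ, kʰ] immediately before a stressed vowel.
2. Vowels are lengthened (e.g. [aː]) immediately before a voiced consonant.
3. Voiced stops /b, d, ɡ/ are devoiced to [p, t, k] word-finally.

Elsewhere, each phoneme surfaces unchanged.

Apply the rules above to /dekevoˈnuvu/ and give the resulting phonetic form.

/d/ (word-initial) fails the environment for rule 3, so it stays [d].
/e/ (between /d/ and /k/) is in the target of rule 2 but the environment (before a voiced consonant) is not met → [e].
/k/ (between /e/ and /e/) fails the environment for rule 1, so it stays [k].
Rule 2 applies to /e/ (between /k/ and /v/: before a voiced consonant) → [eː].
/v/ (between /e/ and /o/): no rule targets it → [v].
/o/ (between /v/ and /n/): before a voiced consonant, so rule 2 applies → [oː].
/n/ — not in any rule's target class → [n].
/u/ meets the environment for rule 2 (before a voiced consonant) → [uː].
/v/ stays [v].
/u/ (word-final): rule 2 targets it, but not before a voiced consonant → unchanged [u].

[dekeːvoːˈnuːvu]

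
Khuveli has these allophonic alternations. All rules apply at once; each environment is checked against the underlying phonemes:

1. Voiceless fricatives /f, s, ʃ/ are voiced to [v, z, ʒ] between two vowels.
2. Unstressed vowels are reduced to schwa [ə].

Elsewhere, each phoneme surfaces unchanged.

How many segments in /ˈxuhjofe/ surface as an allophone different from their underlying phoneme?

Segments that undergo a rule: /o/ → [ə] (rule 2); /f/ → [v] (rule 1); /e/ → [ə] (rule 2).
All other segments surface unchanged.

3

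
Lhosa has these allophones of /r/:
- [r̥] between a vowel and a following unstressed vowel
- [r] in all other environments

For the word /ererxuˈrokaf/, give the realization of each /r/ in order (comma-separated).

Occurrence 1 (position 2): between a vowel and a following unstressed vowel → [r̥].
Occurrence 2 (position 4): no conditioning environment matches → elsewhere allophone [r].
Occurrence 3 (position 7): no conditioning environment matches → elsewhere allophone [r].

[r̥], [r], [r]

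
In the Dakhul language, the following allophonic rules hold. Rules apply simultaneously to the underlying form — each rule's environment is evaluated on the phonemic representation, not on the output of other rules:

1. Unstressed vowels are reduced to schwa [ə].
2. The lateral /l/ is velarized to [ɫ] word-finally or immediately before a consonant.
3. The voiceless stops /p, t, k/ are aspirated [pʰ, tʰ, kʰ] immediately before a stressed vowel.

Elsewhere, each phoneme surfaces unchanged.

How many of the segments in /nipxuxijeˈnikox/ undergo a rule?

Segments that undergo a rule: /i/ → [ə] (rule 1); /u/ → [ə] (rule 1); /i/ → [ə] (rule 1); /e/ → [ə] (rule 1); /o/ → [ə] (rule 1).
All other segments surface unchanged.

5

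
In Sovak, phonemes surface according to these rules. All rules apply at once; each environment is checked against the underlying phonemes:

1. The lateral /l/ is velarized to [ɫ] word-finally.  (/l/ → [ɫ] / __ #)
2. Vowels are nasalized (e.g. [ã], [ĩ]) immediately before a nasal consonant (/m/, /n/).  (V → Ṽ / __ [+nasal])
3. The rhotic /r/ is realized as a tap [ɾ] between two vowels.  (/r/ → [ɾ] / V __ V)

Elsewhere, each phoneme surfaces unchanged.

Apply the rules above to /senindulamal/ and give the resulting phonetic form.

[sẽnĩndulãmaɫ]

/s/ (word-initial): no rule targets it → [s].
/e/ (between /s/ and /n/) occurs before a nasal consonant → [ẽ] by rule 2.
/n/ (between /e/ and /i/): no rule targets it → [n].
/i/ (between /n/ and /n/): before a nasal consonant, so rule 2 applies → [ĩ].
/n/ — not in any rule's target class → [n].
/d/ (between /n/ and /u/): no rule targets it → [d].
/u/ (between /d/ and /l/) is in the target of rule 2 but the environment (before a nasal consonant) is not met → [u].
/l/ (between /u/ and /a/): rule 1 targets it, but not word-finally → unchanged [l].
/a/ (between /l/ and /m/) occurs before a nasal consonant → [ã] by rule 2.
/m/ stays [m].
/a/ — between /m/ and /l/; rule 2 does not apply here → [a].
/l/ — word-final, word-finally — surfaces as [ɫ] (rule 1).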